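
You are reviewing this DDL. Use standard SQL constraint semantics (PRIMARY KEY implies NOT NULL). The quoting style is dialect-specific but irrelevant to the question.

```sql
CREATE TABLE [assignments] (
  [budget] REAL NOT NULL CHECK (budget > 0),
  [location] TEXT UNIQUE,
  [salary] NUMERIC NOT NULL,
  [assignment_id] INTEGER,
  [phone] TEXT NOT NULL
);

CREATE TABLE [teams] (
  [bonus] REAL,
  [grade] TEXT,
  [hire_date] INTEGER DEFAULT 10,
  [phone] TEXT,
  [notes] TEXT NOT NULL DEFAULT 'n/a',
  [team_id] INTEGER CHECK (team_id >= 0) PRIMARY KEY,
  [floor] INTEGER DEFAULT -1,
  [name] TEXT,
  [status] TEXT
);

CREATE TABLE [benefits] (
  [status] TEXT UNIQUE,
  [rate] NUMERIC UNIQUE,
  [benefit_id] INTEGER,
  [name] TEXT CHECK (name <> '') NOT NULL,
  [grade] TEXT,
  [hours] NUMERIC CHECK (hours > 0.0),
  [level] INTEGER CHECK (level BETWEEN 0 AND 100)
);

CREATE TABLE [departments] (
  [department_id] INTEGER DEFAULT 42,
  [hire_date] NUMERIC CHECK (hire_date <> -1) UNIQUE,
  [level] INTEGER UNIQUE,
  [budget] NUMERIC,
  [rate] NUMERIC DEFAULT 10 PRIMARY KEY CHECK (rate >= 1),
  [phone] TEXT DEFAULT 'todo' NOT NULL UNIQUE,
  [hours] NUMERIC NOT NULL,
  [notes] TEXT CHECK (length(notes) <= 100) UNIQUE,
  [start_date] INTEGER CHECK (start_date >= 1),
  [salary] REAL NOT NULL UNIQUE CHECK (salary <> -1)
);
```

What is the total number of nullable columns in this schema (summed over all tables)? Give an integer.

21

assignments: 2 nullable (location, assignment_id — PK none and explicit NOT NULL columns excluded).
teams: 7 nullable (bonus, grade, hire_date, phone, floor, name, status — PK (team_id) and explicit NOT NULL columns excluded).
benefits: 6 nullable (status, rate, benefit_id, grade, hours, level — PK none and explicit NOT NULL columns excluded).
departments: 6 nullable (department_id, hire_date, level, budget, notes, start_date — PK (rate) and explicit NOT NULL columns excluded).
Total: 2 + 7 + 6 + 6 = 21.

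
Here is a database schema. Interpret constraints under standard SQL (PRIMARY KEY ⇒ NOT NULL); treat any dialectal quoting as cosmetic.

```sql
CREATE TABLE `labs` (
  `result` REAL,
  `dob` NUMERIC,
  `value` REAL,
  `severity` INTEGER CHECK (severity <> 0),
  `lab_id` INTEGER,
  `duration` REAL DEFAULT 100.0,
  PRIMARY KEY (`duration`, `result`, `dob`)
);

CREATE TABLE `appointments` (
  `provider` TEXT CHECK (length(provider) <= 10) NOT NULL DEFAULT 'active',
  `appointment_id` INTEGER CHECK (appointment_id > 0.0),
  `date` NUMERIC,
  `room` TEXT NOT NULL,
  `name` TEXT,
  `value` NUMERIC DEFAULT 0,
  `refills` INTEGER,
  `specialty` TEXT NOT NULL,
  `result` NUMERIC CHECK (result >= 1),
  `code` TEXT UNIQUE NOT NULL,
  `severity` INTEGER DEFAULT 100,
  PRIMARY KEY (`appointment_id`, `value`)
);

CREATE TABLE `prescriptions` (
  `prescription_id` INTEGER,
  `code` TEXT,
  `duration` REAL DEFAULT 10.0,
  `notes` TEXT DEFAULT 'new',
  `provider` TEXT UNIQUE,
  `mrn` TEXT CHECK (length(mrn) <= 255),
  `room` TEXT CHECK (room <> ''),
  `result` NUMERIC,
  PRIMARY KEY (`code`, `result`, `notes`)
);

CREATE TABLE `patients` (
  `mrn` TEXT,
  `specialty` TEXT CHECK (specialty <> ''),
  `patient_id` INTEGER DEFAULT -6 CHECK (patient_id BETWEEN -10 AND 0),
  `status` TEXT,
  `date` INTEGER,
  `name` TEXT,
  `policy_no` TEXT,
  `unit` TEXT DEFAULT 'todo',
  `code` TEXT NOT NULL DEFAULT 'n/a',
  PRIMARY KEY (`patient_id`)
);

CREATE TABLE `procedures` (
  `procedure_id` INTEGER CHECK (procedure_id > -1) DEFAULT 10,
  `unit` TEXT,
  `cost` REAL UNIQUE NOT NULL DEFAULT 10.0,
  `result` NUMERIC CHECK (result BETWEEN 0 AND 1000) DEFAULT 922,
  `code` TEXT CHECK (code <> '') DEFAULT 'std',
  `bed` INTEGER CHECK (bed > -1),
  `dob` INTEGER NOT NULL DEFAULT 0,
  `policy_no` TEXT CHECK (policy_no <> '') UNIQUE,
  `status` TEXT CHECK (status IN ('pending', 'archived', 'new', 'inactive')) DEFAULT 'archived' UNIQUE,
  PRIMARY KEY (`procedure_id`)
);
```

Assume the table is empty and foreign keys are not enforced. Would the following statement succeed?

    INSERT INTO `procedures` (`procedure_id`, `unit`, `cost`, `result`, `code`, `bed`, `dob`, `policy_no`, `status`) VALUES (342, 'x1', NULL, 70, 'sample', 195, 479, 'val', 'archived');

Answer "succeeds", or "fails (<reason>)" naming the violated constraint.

cost is explicitly set to NULL, but cost is declared NOT NULL.

fails (NOT NULL on cost)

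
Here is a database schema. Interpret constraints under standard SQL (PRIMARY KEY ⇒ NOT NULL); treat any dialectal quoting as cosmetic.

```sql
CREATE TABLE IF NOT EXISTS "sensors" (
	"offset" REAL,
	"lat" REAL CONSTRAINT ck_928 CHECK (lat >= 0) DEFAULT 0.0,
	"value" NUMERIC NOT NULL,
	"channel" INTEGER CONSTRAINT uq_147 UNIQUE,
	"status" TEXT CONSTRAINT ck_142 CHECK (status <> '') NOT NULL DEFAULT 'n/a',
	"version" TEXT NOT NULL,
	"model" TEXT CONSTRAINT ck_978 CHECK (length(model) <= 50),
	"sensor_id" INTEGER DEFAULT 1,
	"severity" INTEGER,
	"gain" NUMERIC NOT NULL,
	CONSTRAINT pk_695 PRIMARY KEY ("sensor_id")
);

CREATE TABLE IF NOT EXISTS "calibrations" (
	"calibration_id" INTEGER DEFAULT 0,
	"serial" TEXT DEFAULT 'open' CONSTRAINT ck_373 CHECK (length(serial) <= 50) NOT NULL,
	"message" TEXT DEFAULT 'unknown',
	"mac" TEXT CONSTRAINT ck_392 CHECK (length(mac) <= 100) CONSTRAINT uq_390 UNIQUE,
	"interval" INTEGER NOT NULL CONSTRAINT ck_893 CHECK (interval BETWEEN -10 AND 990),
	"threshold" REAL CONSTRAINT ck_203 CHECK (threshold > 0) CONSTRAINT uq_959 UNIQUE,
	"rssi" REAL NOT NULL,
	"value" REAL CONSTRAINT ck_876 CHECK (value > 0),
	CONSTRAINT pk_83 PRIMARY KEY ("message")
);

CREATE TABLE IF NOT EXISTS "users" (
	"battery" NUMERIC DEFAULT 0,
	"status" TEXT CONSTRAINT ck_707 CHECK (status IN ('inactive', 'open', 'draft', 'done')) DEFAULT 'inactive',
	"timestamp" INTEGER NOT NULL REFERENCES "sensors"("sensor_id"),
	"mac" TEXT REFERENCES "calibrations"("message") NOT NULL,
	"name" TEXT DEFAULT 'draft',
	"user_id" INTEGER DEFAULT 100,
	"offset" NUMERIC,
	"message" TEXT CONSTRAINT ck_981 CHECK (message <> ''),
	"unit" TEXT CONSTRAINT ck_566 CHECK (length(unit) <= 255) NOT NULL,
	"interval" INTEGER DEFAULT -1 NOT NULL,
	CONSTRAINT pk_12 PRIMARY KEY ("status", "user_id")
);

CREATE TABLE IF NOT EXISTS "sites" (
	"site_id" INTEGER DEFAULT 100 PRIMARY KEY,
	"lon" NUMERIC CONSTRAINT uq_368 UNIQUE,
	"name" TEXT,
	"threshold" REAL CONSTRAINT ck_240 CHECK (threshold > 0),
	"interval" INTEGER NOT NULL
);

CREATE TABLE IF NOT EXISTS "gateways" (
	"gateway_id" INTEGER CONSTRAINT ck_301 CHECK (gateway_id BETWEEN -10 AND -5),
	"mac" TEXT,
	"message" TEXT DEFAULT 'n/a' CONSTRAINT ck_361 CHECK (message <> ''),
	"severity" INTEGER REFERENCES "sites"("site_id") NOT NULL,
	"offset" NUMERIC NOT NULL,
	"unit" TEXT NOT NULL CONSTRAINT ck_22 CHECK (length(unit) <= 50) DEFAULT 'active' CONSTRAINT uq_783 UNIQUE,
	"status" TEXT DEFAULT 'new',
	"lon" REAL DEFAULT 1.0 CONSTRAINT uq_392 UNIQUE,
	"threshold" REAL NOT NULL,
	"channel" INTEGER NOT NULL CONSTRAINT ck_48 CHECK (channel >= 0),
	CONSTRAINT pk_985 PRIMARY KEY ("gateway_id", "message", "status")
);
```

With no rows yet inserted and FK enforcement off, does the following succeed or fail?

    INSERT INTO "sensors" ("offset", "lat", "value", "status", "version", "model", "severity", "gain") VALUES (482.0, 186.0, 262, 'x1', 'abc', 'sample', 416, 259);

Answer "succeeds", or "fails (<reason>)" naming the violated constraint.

NOT NULL columns: gain is supplied; sensor_id defaults to 1; status is supplied; value is supplied; version is supplied.
CHECK constraints: 186.0 satisfies (lat >= 0); 'x1' satisfies (status <> ''); 'sample' satisfies (length(model) <= 50).
No constraint is violated.

succeeds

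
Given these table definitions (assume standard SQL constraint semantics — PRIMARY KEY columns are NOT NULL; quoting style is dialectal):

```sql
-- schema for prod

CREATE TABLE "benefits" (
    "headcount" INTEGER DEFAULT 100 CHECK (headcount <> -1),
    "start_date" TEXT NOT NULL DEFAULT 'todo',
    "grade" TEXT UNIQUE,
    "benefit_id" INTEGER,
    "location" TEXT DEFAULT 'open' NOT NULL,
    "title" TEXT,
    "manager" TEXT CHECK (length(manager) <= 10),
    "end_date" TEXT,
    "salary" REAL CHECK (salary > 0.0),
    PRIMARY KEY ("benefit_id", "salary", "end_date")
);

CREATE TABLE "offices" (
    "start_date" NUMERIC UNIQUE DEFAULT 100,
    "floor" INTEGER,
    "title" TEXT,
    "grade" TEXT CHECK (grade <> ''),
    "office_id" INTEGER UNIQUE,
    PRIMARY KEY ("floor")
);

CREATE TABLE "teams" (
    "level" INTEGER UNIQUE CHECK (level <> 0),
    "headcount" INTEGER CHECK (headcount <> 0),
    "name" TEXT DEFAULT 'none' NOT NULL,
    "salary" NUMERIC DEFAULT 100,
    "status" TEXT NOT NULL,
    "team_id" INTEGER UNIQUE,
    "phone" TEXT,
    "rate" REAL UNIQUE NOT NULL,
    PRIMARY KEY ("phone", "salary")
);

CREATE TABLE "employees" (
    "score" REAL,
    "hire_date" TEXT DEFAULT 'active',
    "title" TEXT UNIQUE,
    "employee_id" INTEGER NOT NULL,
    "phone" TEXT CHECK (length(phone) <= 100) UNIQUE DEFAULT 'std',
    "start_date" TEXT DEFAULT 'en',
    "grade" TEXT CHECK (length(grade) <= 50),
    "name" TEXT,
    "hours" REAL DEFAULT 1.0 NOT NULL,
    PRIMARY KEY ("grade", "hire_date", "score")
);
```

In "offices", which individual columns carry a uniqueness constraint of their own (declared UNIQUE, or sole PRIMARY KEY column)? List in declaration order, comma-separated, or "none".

- start_date: declared UNIQUE → unique.
- floor: single-column PRIMARY KEY → unique.
- title: no UNIQUE or single-column PK constraint.
- grade: no UNIQUE or single-column PK constraint.
- office_id: declared UNIQUE → unique.

start_date, floor, office_id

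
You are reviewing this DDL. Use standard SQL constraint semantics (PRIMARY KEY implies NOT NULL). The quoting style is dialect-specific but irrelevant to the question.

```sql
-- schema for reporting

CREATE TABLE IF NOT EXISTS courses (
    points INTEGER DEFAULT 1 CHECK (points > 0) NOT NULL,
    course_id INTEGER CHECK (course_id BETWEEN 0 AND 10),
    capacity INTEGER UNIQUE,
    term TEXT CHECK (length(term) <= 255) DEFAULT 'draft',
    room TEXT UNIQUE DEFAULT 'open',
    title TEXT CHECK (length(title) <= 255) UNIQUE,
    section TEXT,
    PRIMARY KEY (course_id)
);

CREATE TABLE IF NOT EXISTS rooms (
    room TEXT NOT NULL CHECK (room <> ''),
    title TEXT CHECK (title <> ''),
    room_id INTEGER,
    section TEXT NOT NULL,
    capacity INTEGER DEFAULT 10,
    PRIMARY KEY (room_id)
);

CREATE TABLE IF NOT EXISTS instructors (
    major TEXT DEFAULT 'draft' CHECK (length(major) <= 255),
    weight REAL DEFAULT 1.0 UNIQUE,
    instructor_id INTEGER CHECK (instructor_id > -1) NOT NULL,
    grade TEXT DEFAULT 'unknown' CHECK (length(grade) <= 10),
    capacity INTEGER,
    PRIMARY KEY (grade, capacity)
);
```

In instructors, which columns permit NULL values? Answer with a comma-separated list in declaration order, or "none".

- major: CHECK does not forbid NULL (a CHECK constraint passes when its expression is NULL) → nullable.
- weight: UNIQUE does not imply NOT NULL → nullable.
- instructor_id: declared NOT NULL → not nullable.
- grade: part of the PRIMARY KEY, which implies NOT NULL → not nullable.
- capacity: part of the PRIMARY KEY, which implies NOT NULL → not nullable.

major, weight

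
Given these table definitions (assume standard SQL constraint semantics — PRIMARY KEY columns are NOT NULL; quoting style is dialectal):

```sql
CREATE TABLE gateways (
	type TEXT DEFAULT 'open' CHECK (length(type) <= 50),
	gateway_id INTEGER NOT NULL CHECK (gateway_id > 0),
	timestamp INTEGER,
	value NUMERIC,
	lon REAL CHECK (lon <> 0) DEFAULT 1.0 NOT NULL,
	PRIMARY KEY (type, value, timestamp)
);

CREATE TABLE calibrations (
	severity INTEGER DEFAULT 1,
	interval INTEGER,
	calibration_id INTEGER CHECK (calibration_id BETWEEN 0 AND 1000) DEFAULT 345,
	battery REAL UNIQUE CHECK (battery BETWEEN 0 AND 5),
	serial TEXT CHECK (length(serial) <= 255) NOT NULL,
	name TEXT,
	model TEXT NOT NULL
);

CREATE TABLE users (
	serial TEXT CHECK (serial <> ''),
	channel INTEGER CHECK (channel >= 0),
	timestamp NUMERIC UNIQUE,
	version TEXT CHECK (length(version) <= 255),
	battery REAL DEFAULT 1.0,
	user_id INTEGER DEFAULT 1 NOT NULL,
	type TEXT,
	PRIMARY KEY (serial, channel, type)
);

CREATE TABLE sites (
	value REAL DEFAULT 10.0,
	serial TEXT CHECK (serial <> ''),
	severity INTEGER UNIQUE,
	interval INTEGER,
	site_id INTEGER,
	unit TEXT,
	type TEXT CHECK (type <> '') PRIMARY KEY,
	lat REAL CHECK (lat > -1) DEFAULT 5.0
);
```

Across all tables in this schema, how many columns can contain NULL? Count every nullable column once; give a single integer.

gateways: 0 nullable (none — PK (type, value, timestamp) and explicit NOT NULL columns excluded).
calibrations: 5 nullable (severity, interval, calibration_id, battery, name — PK none and explicit NOT NULL columns excluded).
users: 3 nullable (timestamp, version, battery — PK (serial, channel, type) and explicit NOT NULL columns excluded).
sites: 7 nullable (value, serial, severity, interval, site_id, unit, lat — PK (type) and explicit NOT NULL columns excluded).
Total: 0 + 5 + 3 + 7 = 15.

15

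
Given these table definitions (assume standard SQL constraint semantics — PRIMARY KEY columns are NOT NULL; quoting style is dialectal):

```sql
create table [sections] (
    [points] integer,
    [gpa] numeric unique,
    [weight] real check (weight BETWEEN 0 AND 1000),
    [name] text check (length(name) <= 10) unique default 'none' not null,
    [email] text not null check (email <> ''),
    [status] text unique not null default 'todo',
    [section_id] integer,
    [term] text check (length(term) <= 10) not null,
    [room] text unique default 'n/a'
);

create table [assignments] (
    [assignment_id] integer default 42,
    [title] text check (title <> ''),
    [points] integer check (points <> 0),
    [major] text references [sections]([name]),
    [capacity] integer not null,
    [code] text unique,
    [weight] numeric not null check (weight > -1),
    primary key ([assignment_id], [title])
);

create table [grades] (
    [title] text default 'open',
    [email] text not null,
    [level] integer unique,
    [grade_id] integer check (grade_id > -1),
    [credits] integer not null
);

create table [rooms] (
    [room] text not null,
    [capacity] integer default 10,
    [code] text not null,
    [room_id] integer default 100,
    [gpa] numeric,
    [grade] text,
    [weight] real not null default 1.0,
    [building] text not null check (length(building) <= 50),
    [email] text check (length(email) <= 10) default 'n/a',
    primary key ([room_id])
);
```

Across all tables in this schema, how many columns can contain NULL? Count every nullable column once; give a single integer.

15

sections: 5 nullable (points, gpa, weight, section_id, room — PK none and explicit NOT NULL columns excluded).
assignments: 3 nullable (points, major, code — PK (assignment_id, title) and explicit NOT NULL columns excluded).
grades: 3 nullable (title, level, grade_id — PK none and explicit NOT NULL columns excluded).
rooms: 4 nullable (capacity, gpa, grade, email — PK (room_id) and explicit NOT NULL columns excluded).
Total: 5 + 3 + 3 + 4 = 15.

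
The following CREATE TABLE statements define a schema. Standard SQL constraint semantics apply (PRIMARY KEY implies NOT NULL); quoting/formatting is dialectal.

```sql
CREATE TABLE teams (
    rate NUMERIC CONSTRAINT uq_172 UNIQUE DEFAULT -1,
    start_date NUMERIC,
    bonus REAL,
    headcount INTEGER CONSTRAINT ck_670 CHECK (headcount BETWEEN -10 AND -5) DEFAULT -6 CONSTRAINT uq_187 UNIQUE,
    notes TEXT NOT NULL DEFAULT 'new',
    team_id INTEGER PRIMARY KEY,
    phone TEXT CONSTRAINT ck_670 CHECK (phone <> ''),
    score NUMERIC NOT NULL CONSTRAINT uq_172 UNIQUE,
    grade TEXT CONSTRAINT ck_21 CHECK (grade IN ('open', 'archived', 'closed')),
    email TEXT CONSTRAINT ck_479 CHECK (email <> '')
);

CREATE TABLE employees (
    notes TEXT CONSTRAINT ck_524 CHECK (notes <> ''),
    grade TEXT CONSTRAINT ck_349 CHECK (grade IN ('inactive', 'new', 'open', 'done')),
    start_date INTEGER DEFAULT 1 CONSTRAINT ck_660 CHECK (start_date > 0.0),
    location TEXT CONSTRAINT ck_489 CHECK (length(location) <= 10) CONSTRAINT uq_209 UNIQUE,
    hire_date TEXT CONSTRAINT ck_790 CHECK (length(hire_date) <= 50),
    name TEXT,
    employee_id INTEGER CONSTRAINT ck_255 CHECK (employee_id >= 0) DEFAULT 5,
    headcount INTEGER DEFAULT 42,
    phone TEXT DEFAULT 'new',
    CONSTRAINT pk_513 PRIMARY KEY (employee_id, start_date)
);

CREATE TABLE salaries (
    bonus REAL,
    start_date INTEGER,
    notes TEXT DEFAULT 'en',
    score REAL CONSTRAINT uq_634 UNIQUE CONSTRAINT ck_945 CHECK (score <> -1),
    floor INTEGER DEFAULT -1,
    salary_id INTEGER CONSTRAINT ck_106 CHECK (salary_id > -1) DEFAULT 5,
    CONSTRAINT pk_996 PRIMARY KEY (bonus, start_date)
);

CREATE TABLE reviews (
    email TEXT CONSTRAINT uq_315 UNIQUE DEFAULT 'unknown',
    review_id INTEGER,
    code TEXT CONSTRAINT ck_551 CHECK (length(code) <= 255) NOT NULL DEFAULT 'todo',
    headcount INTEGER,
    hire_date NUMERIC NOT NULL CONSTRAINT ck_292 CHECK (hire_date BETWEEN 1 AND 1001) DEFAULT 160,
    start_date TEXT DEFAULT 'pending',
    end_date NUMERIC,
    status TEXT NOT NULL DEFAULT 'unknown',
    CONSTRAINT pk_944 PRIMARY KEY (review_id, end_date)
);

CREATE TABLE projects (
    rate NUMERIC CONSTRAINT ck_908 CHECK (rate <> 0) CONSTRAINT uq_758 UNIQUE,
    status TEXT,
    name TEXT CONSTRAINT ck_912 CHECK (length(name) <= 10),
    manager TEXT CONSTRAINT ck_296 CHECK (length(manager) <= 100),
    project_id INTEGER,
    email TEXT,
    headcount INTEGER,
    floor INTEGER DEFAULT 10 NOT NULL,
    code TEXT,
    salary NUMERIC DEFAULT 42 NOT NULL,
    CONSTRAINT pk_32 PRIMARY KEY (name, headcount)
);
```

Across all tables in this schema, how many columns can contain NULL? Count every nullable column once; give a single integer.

teams: 7 nullable (rate, start_date, bonus, headcount, phone, grade, email — PK (team_id) and explicit NOT NULL columns excluded).
employees: 7 nullable (notes, grade, location, hire_date, name, headcount, phone — PK (employee_id, start_date) and explicit NOT NULL columns excluded).
salaries: 4 nullable (notes, score, floor, salary_id — PK (bonus, start_date) and explicit NOT NULL columns excluded).
reviews: 3 nullable (email, headcount, start_date — PK (review_id, end_date) and explicit NOT NULL columns excluded).
projects: 6 nullable (rate, status, manager, project_id, email, code — PK (name, headcount) and explicit NOT NULL columns excluded).
Total: 7 + 7 + 4 + 3 + 6 = 27.

27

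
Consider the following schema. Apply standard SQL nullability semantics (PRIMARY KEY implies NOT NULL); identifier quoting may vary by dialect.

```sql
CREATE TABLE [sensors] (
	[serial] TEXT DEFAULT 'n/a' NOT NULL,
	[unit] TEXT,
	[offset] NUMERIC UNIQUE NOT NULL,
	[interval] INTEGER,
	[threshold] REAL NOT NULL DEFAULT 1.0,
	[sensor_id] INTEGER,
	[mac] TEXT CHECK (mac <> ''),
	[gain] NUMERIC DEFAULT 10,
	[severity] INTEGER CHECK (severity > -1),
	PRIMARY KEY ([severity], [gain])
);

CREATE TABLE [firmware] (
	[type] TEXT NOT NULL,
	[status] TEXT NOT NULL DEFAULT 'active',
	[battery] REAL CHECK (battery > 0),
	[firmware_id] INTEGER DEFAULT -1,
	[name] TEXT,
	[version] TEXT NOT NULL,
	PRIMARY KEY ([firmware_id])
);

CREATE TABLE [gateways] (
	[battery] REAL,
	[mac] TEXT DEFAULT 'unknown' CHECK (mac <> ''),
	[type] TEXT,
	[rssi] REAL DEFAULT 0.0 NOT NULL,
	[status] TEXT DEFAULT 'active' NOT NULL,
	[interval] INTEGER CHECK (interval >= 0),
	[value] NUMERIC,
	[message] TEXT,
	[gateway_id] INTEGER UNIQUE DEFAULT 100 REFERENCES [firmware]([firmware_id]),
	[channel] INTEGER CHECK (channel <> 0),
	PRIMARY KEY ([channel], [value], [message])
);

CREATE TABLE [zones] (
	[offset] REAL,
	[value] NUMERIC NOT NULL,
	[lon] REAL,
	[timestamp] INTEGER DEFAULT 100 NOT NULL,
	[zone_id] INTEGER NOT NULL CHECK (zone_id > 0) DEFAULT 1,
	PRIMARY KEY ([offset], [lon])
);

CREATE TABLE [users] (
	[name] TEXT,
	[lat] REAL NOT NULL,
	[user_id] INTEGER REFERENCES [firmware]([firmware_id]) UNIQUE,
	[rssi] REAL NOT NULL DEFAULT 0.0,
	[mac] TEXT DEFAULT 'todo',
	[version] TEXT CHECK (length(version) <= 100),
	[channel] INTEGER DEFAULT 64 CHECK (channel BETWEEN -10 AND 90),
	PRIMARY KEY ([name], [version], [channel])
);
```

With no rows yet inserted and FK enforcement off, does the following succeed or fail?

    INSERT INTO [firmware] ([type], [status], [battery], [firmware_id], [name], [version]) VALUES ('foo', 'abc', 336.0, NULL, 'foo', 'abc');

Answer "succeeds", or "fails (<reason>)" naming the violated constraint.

firmware_id is explicitly set to NULL, but firmware_id is part of the PRIMARY KEY (implied NOT NULL).

fails (NOT NULL on firmware_id)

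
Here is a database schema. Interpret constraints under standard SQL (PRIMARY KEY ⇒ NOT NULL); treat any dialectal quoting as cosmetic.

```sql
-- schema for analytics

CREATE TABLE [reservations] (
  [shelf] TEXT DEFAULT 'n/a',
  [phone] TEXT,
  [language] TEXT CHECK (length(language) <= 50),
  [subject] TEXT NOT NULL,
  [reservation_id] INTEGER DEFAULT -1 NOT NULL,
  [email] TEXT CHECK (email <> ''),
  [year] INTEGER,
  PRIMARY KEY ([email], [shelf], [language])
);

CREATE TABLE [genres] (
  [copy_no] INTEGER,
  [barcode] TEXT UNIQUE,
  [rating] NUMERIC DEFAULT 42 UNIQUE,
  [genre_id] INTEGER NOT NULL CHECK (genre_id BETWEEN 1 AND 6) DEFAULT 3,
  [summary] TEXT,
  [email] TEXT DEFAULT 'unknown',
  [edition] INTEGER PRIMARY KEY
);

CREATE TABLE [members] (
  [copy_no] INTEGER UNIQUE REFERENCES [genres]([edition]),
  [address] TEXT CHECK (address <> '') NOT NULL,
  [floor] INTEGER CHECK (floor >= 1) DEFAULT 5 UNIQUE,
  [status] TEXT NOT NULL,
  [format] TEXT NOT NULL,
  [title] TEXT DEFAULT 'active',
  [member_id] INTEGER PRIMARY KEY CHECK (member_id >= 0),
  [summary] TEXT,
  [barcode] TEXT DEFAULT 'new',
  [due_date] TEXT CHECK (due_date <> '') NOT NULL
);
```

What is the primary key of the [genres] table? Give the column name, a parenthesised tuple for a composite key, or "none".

edition

edition is declared PRIMARY KEY inline on the column.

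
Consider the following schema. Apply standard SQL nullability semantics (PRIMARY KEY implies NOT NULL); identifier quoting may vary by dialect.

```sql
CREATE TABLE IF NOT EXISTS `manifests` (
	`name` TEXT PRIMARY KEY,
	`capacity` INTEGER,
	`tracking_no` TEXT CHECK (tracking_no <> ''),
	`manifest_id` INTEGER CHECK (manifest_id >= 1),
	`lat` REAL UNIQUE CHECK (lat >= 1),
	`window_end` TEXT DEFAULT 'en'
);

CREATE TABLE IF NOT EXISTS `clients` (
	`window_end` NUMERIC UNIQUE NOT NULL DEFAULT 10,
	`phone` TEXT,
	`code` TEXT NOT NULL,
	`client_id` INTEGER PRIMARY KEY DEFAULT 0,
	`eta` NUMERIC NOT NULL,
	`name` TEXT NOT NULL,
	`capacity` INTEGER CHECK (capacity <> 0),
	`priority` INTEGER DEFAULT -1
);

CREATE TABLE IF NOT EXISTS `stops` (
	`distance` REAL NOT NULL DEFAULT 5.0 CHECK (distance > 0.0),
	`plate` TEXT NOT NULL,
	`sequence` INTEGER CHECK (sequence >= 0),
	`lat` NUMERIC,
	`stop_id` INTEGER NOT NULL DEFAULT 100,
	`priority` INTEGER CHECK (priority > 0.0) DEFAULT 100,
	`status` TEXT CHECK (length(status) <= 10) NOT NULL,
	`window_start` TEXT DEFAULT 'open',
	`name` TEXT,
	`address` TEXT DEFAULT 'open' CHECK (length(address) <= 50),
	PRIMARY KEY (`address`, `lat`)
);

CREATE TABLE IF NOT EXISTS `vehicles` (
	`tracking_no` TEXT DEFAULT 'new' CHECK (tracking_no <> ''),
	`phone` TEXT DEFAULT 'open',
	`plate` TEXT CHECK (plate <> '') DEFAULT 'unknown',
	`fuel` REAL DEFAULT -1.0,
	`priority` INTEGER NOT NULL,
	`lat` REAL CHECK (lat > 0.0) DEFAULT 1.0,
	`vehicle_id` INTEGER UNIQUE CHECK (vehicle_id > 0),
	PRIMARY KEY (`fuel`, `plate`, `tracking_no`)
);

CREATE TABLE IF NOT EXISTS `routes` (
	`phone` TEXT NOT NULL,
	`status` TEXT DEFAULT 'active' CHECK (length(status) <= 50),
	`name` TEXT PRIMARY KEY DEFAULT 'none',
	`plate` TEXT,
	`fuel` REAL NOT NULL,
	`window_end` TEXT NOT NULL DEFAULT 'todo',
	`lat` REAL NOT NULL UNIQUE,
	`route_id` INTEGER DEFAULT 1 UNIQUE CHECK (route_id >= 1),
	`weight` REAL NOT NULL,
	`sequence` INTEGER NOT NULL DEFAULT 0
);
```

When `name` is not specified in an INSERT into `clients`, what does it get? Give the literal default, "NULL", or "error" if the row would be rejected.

name has no DEFAULT clause.
Omitting it would insert NULL, but it is declared NOT NULL, so the INSERT fails.

error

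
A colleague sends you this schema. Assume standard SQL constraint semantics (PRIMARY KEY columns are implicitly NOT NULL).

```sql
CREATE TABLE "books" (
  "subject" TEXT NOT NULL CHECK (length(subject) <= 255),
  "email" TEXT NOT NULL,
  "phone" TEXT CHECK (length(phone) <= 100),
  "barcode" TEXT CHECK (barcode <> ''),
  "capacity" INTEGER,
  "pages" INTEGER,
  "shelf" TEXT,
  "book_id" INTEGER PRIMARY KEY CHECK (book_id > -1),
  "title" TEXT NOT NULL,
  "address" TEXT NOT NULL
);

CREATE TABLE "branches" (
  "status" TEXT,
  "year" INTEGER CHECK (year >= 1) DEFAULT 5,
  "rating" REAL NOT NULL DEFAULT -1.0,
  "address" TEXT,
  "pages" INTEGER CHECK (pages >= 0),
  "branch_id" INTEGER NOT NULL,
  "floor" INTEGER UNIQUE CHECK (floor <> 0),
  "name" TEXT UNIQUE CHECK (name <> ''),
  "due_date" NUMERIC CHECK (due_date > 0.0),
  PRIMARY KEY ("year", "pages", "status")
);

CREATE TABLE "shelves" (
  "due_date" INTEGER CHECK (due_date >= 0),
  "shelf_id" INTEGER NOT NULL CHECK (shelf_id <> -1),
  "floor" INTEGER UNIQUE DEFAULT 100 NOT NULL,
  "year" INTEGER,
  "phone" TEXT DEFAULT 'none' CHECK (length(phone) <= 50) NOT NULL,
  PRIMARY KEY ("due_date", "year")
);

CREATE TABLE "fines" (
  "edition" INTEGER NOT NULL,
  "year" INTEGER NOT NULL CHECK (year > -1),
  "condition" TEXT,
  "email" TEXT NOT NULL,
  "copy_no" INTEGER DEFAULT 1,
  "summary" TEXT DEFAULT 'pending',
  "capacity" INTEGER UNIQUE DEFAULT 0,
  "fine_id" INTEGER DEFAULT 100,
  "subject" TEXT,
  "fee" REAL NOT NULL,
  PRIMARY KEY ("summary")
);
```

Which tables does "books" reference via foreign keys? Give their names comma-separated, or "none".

none

No column in books has a REFERENCES clause.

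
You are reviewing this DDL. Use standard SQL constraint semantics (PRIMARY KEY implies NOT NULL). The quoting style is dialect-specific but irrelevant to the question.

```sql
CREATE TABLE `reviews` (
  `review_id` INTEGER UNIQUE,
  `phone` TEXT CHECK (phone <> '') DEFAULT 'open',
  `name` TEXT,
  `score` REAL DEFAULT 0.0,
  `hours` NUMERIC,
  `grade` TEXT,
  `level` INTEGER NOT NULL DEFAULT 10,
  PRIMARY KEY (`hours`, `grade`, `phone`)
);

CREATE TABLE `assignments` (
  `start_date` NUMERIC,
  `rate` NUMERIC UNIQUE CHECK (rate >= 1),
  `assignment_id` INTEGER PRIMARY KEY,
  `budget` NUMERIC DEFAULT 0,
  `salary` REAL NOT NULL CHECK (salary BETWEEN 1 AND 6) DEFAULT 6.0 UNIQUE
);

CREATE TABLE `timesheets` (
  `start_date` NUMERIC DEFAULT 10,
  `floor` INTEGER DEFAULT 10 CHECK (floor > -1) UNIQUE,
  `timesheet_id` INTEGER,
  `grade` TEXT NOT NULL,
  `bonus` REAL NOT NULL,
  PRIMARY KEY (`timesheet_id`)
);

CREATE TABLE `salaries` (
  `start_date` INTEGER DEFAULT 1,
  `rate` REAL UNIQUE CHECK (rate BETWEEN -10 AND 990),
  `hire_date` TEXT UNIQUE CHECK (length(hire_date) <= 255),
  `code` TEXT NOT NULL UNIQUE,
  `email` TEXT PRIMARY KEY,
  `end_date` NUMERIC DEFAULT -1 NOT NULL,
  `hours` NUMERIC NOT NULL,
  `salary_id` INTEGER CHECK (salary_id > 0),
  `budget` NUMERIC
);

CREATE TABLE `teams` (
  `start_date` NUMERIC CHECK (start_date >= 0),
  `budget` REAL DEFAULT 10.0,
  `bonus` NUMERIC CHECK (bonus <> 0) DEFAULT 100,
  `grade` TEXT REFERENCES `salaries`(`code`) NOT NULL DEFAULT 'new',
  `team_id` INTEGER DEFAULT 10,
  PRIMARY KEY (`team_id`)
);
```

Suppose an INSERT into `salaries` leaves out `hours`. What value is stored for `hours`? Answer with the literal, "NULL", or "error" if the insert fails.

hours has no DEFAULT clause.
Omitting it would insert NULL, but it is declared NOT NULL, so the INSERT fails.

error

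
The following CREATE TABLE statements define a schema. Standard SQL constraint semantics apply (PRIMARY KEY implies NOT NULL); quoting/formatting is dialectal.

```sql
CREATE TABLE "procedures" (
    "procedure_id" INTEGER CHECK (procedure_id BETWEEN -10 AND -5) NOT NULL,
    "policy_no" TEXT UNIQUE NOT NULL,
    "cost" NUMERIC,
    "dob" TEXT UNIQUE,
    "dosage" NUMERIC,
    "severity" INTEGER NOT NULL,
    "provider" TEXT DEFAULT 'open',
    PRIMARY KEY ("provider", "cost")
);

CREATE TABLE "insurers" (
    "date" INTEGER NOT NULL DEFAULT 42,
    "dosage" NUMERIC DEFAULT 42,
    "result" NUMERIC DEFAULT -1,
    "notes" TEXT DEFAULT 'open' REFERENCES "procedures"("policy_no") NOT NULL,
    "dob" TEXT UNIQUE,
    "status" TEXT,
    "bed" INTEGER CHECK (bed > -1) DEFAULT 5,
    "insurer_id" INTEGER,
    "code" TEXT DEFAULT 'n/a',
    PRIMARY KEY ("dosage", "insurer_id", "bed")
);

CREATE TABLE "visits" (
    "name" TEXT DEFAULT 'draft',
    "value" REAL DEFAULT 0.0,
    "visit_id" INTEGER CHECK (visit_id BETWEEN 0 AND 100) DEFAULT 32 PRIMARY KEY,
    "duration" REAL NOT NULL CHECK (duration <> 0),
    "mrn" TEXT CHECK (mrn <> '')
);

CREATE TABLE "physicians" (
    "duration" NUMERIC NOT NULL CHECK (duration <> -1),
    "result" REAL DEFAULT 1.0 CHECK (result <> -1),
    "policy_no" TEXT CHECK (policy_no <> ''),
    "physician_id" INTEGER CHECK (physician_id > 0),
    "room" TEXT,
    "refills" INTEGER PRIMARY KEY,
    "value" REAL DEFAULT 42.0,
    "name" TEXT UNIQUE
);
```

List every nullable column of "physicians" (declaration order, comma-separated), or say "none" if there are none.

- duration: declared NOT NULL → not nullable.
- result: CHECK does not forbid NULL (a CHECK constraint passes when its expression is NULL) → nullable.
- policy_no: CHECK does not forbid NULL (a CHECK constraint passes when its expression is NULL) → nullable.
- physician_id: CHECK does not forbid NULL (a CHECK constraint passes when its expression is NULL) → nullable.
- room: no NOT NULL constraint applies → nullable.
- refills: part of the PRIMARY KEY, which implies NOT NULL → not nullable.
- value: DEFAULT only fills an omitted column; an explicit NULL is still allowed → nullable.
- name: UNIQUE does not imply NOT NULL → nullable.

result, policy_no, physician_id, room, value, name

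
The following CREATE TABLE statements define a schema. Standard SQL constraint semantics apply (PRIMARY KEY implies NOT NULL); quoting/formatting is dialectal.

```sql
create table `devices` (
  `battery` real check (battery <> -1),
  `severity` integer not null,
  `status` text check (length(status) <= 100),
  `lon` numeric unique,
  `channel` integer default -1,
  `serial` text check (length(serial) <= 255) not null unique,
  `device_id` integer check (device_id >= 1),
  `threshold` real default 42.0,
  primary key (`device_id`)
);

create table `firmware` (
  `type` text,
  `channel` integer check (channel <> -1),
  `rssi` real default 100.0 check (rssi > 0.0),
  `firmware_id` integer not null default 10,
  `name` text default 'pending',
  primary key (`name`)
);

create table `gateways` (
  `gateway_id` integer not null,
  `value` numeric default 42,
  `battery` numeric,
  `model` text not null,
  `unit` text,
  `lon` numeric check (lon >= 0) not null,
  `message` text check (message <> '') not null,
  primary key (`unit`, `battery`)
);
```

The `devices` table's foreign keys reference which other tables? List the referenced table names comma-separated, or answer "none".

none

No column in devices has a REFERENCES clause.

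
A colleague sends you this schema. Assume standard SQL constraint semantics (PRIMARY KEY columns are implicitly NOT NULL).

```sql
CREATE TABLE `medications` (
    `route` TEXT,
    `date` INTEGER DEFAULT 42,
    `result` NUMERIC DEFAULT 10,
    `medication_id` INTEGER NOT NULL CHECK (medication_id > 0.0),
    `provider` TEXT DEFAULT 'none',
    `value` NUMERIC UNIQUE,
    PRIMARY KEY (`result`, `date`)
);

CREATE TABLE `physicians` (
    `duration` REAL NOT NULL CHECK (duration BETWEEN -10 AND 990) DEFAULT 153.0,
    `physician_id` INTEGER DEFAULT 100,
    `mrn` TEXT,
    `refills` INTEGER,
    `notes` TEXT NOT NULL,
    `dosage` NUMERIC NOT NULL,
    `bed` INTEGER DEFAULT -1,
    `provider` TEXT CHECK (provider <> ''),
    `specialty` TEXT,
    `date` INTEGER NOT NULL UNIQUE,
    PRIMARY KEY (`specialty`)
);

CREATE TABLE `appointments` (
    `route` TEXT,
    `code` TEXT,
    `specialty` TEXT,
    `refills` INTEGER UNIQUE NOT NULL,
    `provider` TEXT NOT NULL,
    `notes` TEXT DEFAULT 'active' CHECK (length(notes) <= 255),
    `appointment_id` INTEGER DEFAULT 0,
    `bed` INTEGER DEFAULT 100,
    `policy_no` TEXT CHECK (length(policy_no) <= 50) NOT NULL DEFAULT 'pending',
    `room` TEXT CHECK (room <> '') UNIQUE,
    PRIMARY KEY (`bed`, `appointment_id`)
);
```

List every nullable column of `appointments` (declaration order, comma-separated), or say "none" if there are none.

- route: no NOT NULL constraint applies → nullable.
- code: no NOT NULL constraint applies → nullable.
- specialty: no NOT NULL constraint applies → nullable.
- refills: declared NOT NULL → not nullable.
- provider: declared NOT NULL → not nullable.
- notes: CHECK does not forbid NULL (a CHECK constraint passes when its expression is NULL) → nullable.
- appointment_id: part of the PRIMARY KEY, which implies NOT NULL → not nullable.
- bed: part of the PRIMARY KEY, which implies NOT NULL → not nullable.
- policy_no: declared NOT NULL → not nullable.
- room: CHECK does not forbid NULL (a CHECK constraint passes when its expression is NULL) → nullable.

route, code, specialty, notes, room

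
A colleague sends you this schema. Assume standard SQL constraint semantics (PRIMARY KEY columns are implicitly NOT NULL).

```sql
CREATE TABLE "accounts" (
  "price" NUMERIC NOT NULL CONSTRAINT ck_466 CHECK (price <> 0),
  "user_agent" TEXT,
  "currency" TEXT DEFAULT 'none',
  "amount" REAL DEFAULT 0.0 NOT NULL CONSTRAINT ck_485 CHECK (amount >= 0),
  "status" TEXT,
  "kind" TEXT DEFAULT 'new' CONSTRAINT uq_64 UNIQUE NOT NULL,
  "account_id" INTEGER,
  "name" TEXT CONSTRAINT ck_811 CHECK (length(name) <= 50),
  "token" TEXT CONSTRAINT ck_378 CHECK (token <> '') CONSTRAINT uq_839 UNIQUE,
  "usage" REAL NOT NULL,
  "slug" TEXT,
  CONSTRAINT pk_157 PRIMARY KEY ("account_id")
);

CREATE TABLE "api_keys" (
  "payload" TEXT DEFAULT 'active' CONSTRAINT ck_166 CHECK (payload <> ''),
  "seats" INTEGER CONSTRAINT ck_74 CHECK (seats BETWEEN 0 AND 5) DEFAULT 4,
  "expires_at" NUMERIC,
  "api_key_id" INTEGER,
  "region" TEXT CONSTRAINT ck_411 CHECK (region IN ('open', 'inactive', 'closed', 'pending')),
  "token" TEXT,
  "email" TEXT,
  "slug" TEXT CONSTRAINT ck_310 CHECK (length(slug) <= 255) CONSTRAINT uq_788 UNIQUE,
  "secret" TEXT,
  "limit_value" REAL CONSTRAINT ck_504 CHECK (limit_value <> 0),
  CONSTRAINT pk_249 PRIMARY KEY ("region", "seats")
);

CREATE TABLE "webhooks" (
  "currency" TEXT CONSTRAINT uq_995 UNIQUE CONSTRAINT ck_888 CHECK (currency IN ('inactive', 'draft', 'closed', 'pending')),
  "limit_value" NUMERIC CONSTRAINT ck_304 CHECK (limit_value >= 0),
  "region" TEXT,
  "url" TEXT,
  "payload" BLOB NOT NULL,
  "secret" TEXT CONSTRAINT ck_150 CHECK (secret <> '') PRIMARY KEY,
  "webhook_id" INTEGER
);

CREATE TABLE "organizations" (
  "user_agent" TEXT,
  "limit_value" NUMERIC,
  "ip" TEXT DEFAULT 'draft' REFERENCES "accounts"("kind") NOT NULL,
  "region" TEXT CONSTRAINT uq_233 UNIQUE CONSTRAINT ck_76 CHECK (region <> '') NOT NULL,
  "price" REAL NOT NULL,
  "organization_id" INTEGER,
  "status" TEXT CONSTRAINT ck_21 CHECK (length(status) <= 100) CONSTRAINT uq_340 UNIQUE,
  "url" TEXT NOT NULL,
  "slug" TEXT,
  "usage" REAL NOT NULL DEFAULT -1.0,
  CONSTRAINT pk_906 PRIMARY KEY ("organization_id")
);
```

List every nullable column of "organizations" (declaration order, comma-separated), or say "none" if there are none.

- user_agent: no NOT NULL constraint applies → nullable.
- limit_value: no NOT NULL constraint applies → nullable.
- ip: declared NOT NULL → not nullable.
- region: declared NOT NULL → not nullable.
- price: declared NOT NULL → not nullable.
- organization_id: part of the PRIMARY KEY, which implies NOT NULL → not nullable.
- status: CHECK does not forbid NULL (a CHECK constraint passes when its expression is NULL) → nullable.
- url: declared NOT NULL → not nullable.
- slug: no NOT NULL constraint applies → nullable.
- usage: declared NOT NULL → not nullable.

user_agent, limit_value, status, slug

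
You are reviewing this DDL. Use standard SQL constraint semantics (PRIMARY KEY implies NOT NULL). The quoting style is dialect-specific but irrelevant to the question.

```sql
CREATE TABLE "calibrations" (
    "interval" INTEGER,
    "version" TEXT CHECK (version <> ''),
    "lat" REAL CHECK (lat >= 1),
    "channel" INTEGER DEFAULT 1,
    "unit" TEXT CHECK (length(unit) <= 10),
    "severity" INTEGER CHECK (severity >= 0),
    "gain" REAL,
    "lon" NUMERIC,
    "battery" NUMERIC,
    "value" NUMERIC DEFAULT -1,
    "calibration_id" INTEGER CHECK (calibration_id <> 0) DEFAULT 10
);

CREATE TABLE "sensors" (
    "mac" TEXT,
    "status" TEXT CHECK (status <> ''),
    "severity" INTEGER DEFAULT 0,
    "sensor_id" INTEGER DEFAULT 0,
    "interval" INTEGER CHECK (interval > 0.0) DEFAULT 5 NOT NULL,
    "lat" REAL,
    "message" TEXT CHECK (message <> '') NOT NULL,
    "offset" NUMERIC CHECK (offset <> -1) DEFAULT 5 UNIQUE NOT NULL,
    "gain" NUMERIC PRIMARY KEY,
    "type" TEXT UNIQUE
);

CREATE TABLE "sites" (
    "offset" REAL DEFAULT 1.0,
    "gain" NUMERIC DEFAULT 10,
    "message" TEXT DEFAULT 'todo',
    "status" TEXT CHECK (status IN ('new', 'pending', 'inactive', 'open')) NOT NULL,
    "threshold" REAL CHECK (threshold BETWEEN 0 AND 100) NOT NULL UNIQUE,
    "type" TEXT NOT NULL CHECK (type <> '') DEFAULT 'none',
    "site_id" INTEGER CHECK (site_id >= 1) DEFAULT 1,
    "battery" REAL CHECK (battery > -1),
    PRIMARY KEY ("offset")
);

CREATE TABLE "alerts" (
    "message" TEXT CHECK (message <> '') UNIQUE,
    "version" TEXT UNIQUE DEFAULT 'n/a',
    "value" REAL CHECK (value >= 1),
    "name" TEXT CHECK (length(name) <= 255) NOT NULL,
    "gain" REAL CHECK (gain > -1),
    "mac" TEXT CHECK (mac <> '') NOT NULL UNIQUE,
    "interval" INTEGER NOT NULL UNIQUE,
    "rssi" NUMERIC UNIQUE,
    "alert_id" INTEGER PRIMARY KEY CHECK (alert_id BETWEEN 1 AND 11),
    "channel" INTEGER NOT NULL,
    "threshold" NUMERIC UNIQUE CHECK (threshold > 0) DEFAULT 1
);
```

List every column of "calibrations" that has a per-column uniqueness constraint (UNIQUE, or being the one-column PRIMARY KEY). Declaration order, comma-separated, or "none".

- interval: no UNIQUE or single-column PK constraint.
- version: no UNIQUE or single-column PK constraint.
- lat: no UNIQUE or single-column PK constraint.
- channel: no UNIQUE or single-column PK constraint.
- unit: no UNIQUE or single-column PK constraint.
- severity: no UNIQUE or single-column PK constraint.
- gain: no UNIQUE or single-column PK constraint.
- lon: no UNIQUE or single-column PK constraint.
- battery: no UNIQUE or single-column PK constraint.
- value: no UNIQUE or single-column PK constraint.
- calibration_id: no UNIQUE or single-column PK constraint.

none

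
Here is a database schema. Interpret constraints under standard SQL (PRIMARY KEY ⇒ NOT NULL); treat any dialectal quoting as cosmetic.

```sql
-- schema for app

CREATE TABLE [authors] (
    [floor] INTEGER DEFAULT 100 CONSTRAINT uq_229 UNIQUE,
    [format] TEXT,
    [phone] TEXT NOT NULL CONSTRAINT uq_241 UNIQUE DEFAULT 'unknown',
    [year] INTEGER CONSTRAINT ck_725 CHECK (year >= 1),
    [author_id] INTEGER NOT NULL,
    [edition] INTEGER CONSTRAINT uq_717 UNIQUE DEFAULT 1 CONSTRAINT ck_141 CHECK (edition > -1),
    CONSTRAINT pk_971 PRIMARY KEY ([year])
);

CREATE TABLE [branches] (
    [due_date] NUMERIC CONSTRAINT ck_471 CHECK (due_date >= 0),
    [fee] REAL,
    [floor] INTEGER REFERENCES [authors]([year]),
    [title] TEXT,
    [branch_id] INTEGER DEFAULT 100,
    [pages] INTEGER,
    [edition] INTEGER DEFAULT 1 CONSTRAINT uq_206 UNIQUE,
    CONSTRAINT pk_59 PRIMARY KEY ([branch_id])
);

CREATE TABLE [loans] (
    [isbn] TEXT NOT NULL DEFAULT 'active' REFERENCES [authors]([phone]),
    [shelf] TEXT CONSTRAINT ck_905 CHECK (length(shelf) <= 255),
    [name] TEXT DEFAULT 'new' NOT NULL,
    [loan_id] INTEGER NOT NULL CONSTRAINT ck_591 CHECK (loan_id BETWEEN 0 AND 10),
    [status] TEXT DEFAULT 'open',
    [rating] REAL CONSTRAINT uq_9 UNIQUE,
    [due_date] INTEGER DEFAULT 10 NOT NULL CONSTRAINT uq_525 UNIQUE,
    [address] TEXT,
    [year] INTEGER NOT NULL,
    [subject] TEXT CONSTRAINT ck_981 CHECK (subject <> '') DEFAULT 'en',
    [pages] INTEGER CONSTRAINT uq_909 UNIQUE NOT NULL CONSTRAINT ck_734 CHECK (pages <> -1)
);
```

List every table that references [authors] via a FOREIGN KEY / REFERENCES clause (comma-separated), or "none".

branches, loans

- branches.floor references authors(year).
- loans.isbn references authors(phone).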